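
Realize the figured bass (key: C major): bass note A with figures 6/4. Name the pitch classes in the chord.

A fourth above A in this key is D.
A sixth above A in this key is F.
Together with the bass A, this spells D minor in second inversion.

A, D, F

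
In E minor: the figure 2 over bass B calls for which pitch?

Counting 1 letter step above B lands on C; in E minor, that letter is C.

C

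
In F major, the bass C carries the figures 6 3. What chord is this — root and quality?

A minor

The figures 6 3 indicate a triad in first inversion.
In first inversion the root lies a sixth above the bass: a sixth above C in F major is A.
The chord tones are C, E, A, giving A minor.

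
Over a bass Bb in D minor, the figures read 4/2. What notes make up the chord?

The written figures 4/2 are shorthand for 6/4/2: the 6 is implied.
A second above Bb in this key is C.
A fourth above Bb in this key is E.
A sixth above Bb in this key is G.
Together with the bass Bb, this spells C dominant seventh in third inversion.

Bb, C, E, G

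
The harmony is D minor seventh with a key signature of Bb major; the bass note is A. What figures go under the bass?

A is the fifth of D minor seventh, so the chord is in second inversion.
A seventh chord in second inversion is figured 6/4/3, conventionally abbreviated 4/3.

4/3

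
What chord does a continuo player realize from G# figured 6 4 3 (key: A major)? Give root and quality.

C# minor seventh

The figures 6 4 3 indicate a seventh chord in second inversion.
In second inversion the root lies a fourth above the bass: a fourth above G# in A major is C#.
The chord tones are G#, B, C#, E, giving C# minor seventh.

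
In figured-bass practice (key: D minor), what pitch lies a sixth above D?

Counting 5 letter steps above D lands on B; in D minor, that letter is Bb.

Bb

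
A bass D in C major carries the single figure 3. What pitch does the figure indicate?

F

Counting 2 letter steps above D lands on F; in C major, that letter is F.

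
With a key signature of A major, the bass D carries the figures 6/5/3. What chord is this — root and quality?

The figures 6/5/3 indicate a seventh chord in first inversion.
In first inversion the root lies a sixth above the bass: a sixth above D in A major is B.
The chord tones are D, F#, A, B, giving B minor seventh.

B minor seventh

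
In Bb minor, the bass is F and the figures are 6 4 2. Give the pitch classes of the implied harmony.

A second above F in this key is Gb.
A fourth above F in this key is Bb.
A sixth above F in this key is Db.
Together with the bass F, this spells Gb major seventh in third inversion.

F, Gb, Bb, Db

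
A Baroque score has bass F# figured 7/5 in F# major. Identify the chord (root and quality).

F# major seventh

The figures 7/5 indicate a seventh chord in root position.
In root position the bass is the root, so the root is F#.
The chord tones are F#, A#, C#, E#, giving F# major seventh.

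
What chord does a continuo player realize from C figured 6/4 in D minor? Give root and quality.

The figures 6/4 indicate a triad in second inversion.
In second inversion the root lies a fourth above the bass: a fourth above C in D minor is F.
The chord tones are C, F, A, giving F major.

F major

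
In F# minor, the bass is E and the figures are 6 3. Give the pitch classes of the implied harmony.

A third above E in this key is G#.
A sixth above E in this key is C#.
Together with the bass E, this spells C# minor in first inversion.

E, G#, C#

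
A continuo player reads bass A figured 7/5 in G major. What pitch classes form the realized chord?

The written figures 7/5 are shorthand for 7/5/3: the 3 is implied.
A third above A in this key is C.
A fifth above A in this key is E.
A seventh above A in this key is G.
Together with the bass A, this spells A minor seventh in root position.

A, C, E, G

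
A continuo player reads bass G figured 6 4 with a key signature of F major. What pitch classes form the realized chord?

A fourth above G in this key is C.
A sixth above G in this key is E.
Together with the bass G, this spells C major in second inversion.

G, C, E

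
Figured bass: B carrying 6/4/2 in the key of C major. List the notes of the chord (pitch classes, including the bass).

A second above B in this key is C.
A fourth above B in this key is E.
A sixth above B in this key is G.
Together with the bass B, this spells C major seventh in third inversion.

B, C, E, G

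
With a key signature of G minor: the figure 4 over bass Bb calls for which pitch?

Eb

Counting 3 letter steps above Bb lands on E; in G minor, that letter is Eb.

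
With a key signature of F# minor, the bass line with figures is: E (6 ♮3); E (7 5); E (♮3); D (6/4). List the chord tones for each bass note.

E (6/♮3): E, G, C#.
E (7/5/3): E, G#, B, D.
E (5/♮3): E, G, B.
D (6/4): D, G#, B.

E, G, C# | E, G#, B, D | E, G, B | D, G#, B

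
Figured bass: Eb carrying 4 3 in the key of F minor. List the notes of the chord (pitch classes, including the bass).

The written figures 4 3 are shorthand for 6/4/3: the 6 is implied.
A third above Eb in this key is G.
A fourth above Eb in this key is Ab.
A sixth above Eb in this key is C.
Together with the bass Eb, this spells Ab major seventh in second inversion.

Eb, G, Ab, C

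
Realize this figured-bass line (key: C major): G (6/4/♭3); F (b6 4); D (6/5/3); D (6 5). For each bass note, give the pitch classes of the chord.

G (6/4/b3): G, Bb, C, E.
F (b6/4): F, B, Db.
D (6/5/3): D, F, A, B.
D (6/5/3): D, F, A, B.

G, Bb, C, E | F, B, Db | D, F, A, B | D, F, A, B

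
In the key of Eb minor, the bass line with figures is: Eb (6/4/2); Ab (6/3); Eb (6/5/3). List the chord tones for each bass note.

Eb, F, Ab, Cb | Ab, Cb, F | Eb, Gb, Bb, Cb

Eb (6/4/2): Eb, F, Ab, Cb.
Ab (6/3): Ab, Cb, F.
Eb (6/5/3): Eb, Gb, Bb, Cb.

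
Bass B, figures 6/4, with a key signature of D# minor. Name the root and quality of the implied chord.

The figures 6/4 indicate a triad in second inversion.
In second inversion the root lies a fourth above the bass: a fourth above B in D# minor is E#.
The chord tones are B, E#, G#, giving E# diminished.

E# diminished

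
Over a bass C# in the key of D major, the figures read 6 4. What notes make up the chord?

C#, F#, A

A fourth above C# in this key is F#.
A sixth above C# in this key is A.
Together with the bass C#, this spells F# minor in second inversion.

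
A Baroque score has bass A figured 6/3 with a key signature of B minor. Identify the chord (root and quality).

The figures 6/3 indicate a triad in first inversion.
In first inversion the root lies a sixth above the bass: a sixth above A in B minor is F#.
The chord tones are A, C#, F#, giving F# minor.

F# minor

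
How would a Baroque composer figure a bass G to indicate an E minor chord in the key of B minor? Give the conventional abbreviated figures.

G is the third of E minor, so the chord is in first inversion.
A triad in first inversion is figured 6/3, conventionally abbreviated 6.

6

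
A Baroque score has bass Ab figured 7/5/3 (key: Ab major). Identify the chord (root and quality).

The figures 7/5/3 indicate a seventh chord in root position.
In root position the bass is the root, so the root is Ab.
The chord tones are Ab, C, Eb, G, giving Ab major seventh.

Ab major seventh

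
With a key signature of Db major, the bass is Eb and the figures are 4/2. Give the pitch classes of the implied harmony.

Eb, F, Ab, C

The written figures 4/2 are shorthand for 6/4/2: the 6 is implied.
A second above Eb in this key is F.
A fourth above Eb in this key is Ab.
A sixth above Eb in this key is C.
Together with the bass Eb, this spells F minor seventh in third inversion.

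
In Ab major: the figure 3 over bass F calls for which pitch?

Ab

Counting 2 letter steps above F lands on A; in Ab major, that letter is Ab.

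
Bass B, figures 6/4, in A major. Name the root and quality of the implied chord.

E major

The figures 6/4 indicate a triad in second inversion.
In second inversion the root lies a fourth above the bass: a fourth above B in A major is E.
The chord tones are B, E, G#, giving E major.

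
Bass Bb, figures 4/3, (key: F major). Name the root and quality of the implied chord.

The figures 4/3 indicate a seventh chord in second inversion.
In second inversion the root lies a fourth above the bass: a fourth above Bb in F major is E.
The chord tones are Bb, D, E, G, giving E half-diminished seventh.

E half-diminished seventh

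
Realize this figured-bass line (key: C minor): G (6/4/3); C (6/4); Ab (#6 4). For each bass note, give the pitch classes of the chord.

G (6/4/3): G, Bb, C, Eb.
C (6/4): C, F, Ab.
Ab (#6/4): Ab, D, F#.

G, Bb, C, Eb | C, F, Ab | Ab, D, F#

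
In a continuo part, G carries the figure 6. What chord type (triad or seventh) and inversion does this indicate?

triad, first inversion

6 is shorthand for 6/3.
Intervals of 6/3 above the bass form a triad; the bass is the third, so this is first inversion.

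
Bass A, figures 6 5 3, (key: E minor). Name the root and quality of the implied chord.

F# half-diminished seventh

The figures 6 5 3 indicate a seventh chord in first inversion.
In first inversion the root lies a sixth above the bass: a sixth above A in E minor is F#.
The chord tones are A, C, E, F#, giving F# half-diminished seventh.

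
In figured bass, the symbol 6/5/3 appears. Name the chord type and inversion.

Intervals of 6/5/3 above the bass form a seventh chord; the bass is the third, so this is first inversion.

seventh chord, first inversion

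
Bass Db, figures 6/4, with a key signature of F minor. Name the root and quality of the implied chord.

G diminished

The figures 6/4 indicate a triad in second inversion.
In second inversion the root lies a fourth above the bass: a fourth above Db in F minor is G.
The chord tones are Db, G, Bb, giving G diminished.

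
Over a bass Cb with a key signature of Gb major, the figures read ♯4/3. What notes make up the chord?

The written figures ♯4/3 are shorthand for 6/4/3: the 6 is implied.
A third above Cb in this key is Eb.
A fourth above Cb in this key is F, raised to F# by the sharp.
A sixth above Cb in this key is Ab.

Cb, Eb, F#, Ab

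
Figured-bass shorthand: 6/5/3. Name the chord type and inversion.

seventh chord, first inversion

Intervals of 6/5/3 above the bass form a seventh chord; the bass is the third, so this is first inversion.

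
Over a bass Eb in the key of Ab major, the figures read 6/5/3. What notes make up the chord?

A third above Eb in this key is G.
A fifth above Eb in this key is Bb.
A sixth above Eb in this key is C.
Together with the bass Eb, this spells C minor seventh in first inversion.

Eb, G, Bb, C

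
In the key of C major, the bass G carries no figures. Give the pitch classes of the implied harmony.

G, B, D

An unfigured bass implies 5/3.
A third above G in this key is B.
A fifth above G in this key is D.
Together with the bass G, this spells G major in root position.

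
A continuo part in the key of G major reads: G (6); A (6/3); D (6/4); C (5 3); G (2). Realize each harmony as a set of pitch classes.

G (6/3): G, B, E.
A (6/3): A, C, F#.
D (6/4): D, G, B.
C (5/3): C, E, G.
G (6/4/2): G, A, C, E.

G, B, E | A, C, F# | D, G, B | C, E, G | G, A, C, E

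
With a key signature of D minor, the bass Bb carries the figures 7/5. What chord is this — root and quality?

Bb major seventh

The figures 7/5 indicate a seventh chord in root position.
In root position the bass is the root, so the root is Bb.
The chord tones are Bb, D, F, A, giving Bb major seventh.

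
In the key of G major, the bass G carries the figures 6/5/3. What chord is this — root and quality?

E minor seventh

The figures 6/5/3 indicate a seventh chord in first inversion.
In first inversion the root lies a sixth above the bass: a sixth above G in G major is E.
The chord tones are G, B, D, E, giving E minor seventh.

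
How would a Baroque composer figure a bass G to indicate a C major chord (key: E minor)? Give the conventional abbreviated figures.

6/4

G is the fifth of C major, so the chord is in second inversion.
A triad in second inversion is figured 6/4, conventionally abbreviated 6/4.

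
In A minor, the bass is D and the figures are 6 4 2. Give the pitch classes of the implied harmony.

D, E, G, B

A second above D in this key is E.
A fourth above D in this key is G.
A sixth above D in this key is B.
Together with the bass D, this spells E minor seventh in third inversion.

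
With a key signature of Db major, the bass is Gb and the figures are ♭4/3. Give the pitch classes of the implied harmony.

The written figures ♭4/3 are shorthand for 6/4/3: the 6 is implied.
A third above Gb in this key is Bb.
A fourth above Gb in this key is C, lowered to Cb by the flat.
A sixth above Gb in this key is Eb.
Together with the bass Gb, this spells Cb major seventh in second inversion.

Gb, Bb, Cb, Eb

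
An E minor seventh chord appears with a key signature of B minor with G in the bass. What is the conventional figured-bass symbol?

G is the third of E minor seventh, so the chord is in first inversion.
A seventh chord in first inversion is figured 6/5/3, conventionally abbreviated 6/5.

6/5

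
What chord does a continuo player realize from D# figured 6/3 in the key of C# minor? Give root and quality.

B major

The figures 6/3 indicate a triad in first inversion.
In first inversion the root lies a sixth above the bass: a sixth above D# in C# minor is B.
The chord tones are D#, F#, B, giving B major.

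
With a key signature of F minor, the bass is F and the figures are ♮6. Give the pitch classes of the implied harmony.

F, Ab, D

The written figures ♮6 are shorthand for 6/3: the 3 is implied.
A third above F in this key is Ab.
A sixth above F in this key is Db, made natural (D) by the ♮ figure.
Together with the bass F, this spells D diminished in first inversion.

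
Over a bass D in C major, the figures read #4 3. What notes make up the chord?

D, F, G#, B

The written figures #4 3 are shorthand for 6/4/3: the 6 is implied.
A third above D in this key is F.
A fourth above D in this key is G, raised to G# by the sharp.
A sixth above D in this key is B.
Together with the bass D, this spells G# diminished seventh in second inversion.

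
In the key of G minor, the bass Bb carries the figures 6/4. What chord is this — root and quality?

Eb major

The figures 6/4 indicate a triad in second inversion.
In second inversion the root lies a fourth above the bass: a fourth above Bb in G minor is Eb.
The chord tones are Bb, Eb, G, giving Eb major.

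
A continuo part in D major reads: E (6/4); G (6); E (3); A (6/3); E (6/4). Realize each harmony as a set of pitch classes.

E, A, C# | G, B, E | E, G, B | A, C#, F# | E, A, C#

E (6/4): E, A, C#.
G (6/3): G, B, E.
E (5/3): E, G, B.
A (6/3): A, C#, F#.
E (6/4): E, A, C#.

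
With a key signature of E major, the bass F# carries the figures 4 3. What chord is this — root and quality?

B dominant seventh

The figures 4 3 indicate a seventh chord in second inversion.
In second inversion the root lies a fourth above the bass: a fourth above F# in E major is B.
The chord tones are F#, A, B, D#, giving B dominant seventh.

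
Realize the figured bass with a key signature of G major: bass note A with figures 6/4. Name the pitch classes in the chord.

A fourth above A in this key is D.
A sixth above A in this key is F#.
Together with the bass A, this spells D major in second inversion.

A, D, F#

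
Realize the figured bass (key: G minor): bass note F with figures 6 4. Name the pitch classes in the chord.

A fourth above F in this key is Bb.
A sixth above F in this key is D.
Together with the bass F, this spells Bb major in second inversion.

F, Bb, D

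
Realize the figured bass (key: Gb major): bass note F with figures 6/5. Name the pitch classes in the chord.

The written figures 6/5 are shorthand for 6/5/3: the 3 is implied.
A third above F in this key is Ab.
A fifth above F in this key is Cb.
A sixth above F in this key is Db.
Together with the bass F, this spells Db dominant seventh in first inversion.

F, Ab, Cb, Db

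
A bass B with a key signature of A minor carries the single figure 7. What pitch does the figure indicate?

Counting 6 letter steps above B lands on A; in A minor, that letter is A.

A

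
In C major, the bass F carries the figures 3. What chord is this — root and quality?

F major

The figures 3 indicate a triad in root position.
In root position the bass is the root, so the root is F.
The chord tones are F, A, C, giving F major.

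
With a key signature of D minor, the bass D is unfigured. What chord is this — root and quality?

An unfigured bass indicates a triad in root position.
In root position the bass is the root, so the root is D.
The chord tones are D, F, A, giving D minor.

D minor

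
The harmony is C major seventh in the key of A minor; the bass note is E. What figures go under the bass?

E is the third of C major seventh, so the chord is in first inversion.
A seventh chord in first inversion is figured 6/5/3, conventionally abbreviated 6/5.

6/5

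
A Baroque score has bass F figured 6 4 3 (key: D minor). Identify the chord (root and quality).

Bb major seventh

The figures 6 4 3 indicate a seventh chord in second inversion.
In second inversion the root lies a fourth above the bass: a fourth above F in D minor is Bb.
The chord tones are F, A, Bb, D, giving Bb major seventh.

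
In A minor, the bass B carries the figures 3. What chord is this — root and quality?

B diminished

The figures 3 indicate a triad in root position.
In root position the bass is the root, so the root is B.
The chord tones are B, D, F, giving B diminished.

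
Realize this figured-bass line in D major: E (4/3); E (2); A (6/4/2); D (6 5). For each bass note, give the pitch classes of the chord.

E (6/4/3): E, G, A, C#.
E (6/4/2): E, F#, A, C#.
A (6/4/2): A, B, D, F#.
D (6/5/3): D, F#, A, B.

E, G, A, C# | E, F#, A, C# | A, B, D, F# | D, F#, A, B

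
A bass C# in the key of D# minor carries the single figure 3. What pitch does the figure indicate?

E#

Counting 2 letter steps above C# lands on E; in D# minor, that letter is E#.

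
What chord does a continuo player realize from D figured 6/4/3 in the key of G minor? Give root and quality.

The figures 6/4/3 indicate a seventh chord in second inversion.
In second inversion the root lies a fourth above the bass: a fourth above D in G minor is G.
The chord tones are D, F, G, Bb, giving G minor seventh.

G minor seventh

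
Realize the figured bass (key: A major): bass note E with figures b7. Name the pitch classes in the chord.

E, G#, B, Db

The written figures b7 are shorthand for 7/5/3: the 5/3 are implied.
A third above E in this key is G#.
A fifth above E in this key is B.
A seventh above E in this key is D, lowered to Db by the flat.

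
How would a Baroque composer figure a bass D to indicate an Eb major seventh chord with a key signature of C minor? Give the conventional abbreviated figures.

4/2

D is the seventh of Eb major seventh, so the chord is in third inversion.
A seventh chord in third inversion is figured 6/4/2, conventionally abbreviated 4/2.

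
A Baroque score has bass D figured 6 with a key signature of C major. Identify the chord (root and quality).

B diminished

The figures 6 indicate a triad in first inversion.
In first inversion the root lies a sixth above the bass: a sixth above D in C major is B.
The chord tones are D, F, B, giving B diminished.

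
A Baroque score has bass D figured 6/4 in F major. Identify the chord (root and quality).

G minor

The figures 6/4 indicate a triad in second inversion.
In second inversion the root lies a fourth above the bass: a fourth above D in F major is G.
The chord tones are D, G, Bb, giving G minor.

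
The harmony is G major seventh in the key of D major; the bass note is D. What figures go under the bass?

4/3

D is the fifth of G major seventh, so the chord is in second inversion.
A seventh chord in second inversion is figured 6/4/3, conventionally abbreviated 4/3.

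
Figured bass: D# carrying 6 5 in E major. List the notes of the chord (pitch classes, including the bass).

The written figures 6 5 are shorthand for 6/5/3: the 3 is implied.
A third above D# in this key is F#.
A fifth above D# in this key is A.
A sixth above D# in this key is B.
Together with the bass D#, this spells B dominant seventh in first inversion.

D#, F#, A, B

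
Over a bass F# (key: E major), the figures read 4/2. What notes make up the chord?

The written figures 4/2 are shorthand for 6/4/2: the 6 is implied.
A second above F# in this key is G#.
A fourth above F# in this key is B.
A sixth above F# in this key is D#.
Together with the bass F#, this spells G# minor seventh in third inversion.

F#, G#, B, D#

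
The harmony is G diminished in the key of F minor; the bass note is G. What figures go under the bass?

G is the root of G diminished, so the chord is in root position.
A triad in root position is figured 5/3, conventionally abbreviated (no figures — root-position triad).

no figures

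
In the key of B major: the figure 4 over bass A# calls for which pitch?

Counting 3 letter steps above A# lands on D; in B major, that letter is D#.

D#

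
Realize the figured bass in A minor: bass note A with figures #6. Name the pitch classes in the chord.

The written figures #6 are shorthand for 6/3: the 3 is implied.
A third above A in this key is C.
A sixth above A in this key is F, raised to F# by the sharp.
Together with the bass A, this spells F# diminished in first inversion.

A, C, F#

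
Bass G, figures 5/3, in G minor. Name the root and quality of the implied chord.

The figures 5/3 indicate a triad in root position.
In root position the bass is the root, so the root is G.
The chord tones are G, Bb, D, giving G minor.

G minor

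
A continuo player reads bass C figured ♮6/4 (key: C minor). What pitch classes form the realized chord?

C, F, A

A fourth above C in this key is F.
A sixth above C in this key is Ab, made natural (A) by the ♮ figure.
Together with the bass C, this spells F major in second inversion.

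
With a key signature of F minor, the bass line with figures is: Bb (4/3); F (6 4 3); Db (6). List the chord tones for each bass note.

Bb, Db, Eb, G | F, Ab, Bb, Db | Db, F, Bb

Bb (6/4/3): Bb, Db, Eb, G.
F (6/4/3): F, Ab, Bb, Db.
Db (6/3): Db, F, Bb.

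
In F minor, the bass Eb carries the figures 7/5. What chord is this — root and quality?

The figures 7/5 indicate a seventh chord in root position.
In root position the bass is the root, so the root is Eb.
The chord tones are Eb, G, Bb, Db, giving Eb dominant seventh.

Eb dominant seventh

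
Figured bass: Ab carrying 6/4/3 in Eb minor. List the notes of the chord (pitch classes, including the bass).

Ab, Cb, Db, F

A third above Ab in this key is Cb.
A fourth above Ab in this key is Db.
A sixth above Ab in this key is F.
Together with the bass Ab, this spells Db dominant seventh in second inversion.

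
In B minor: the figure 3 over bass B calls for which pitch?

D

Counting 2 letter steps above B lands on D; in B minor, that letter is D.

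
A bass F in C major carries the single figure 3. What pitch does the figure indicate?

A

Counting 2 letter steps above F lands on A; in C major, that letter is A.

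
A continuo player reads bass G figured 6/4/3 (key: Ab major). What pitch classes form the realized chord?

A third above G in this key is Bb.
A fourth above G in this key is C.
A sixth above G in this key is Eb.
Together with the bass G, this spells C minor seventh in second inversion.

G, Bb, C, Eb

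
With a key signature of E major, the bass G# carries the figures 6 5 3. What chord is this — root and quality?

E major seventh

The figures 6 5 3 indicate a seventh chord in first inversion.
In first inversion the root lies a sixth above the bass: a sixth above G# in E major is E.
The chord tones are G#, B, D#, E, giving E major seventh.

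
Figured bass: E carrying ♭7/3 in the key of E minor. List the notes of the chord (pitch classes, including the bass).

The written figures ♭7/3 are shorthand for 7/5/3: the 5 is implied.
A third above E in this key is G.
A fifth above E in this key is B.
A seventh above E in this key is D, lowered to Db by the flat.

E, G, B, Db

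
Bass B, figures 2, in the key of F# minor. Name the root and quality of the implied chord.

The figures 2 indicate a seventh chord in third inversion.
In third inversion the root lies a second above the bass: a second above B in F# minor is C#.
The chord tones are B, C#, E, G#, giving C# minor seventh.

C# minor seventh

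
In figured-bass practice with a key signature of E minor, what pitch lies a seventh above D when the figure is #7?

Counting 6 letter steps above D lands on C; in E minor, that letter is C.
The #7 figure raises it a semitone, giving C#.

C#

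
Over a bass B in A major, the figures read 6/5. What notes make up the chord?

B, D, F#, G#

The written figures 6/5 are shorthand for 6/5/3: the 3 is implied.
A third above B in this key is D.
A fifth above B in this key is F#.
A sixth above B in this key is G#.
Together with the bass B, this spells G# half-diminished seventh in first inversion.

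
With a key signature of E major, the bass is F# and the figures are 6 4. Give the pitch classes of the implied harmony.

F#, B, D#

A fourth above F# in this key is B.
A sixth above F# in this key is D#.
Together with the bass F#, this spells B major in second inversion.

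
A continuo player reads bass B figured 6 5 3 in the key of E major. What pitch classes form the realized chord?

B, D#, F#, G#

A third above B in this key is D#.
A fifth above B in this key is F#.
A sixth above B in this key is G#.
Together with the bass B, this spells G# minor seventh in first inversion.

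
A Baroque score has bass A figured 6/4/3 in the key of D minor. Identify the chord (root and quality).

The figures 6/4/3 indicate a seventh chord in second inversion.
In second inversion the root lies a fourth above the bass: a fourth above A in D minor is D.
The chord tones are A, C, D, F, giving D minor seventh.

D minor seventh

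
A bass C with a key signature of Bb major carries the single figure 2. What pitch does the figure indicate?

Counting 1 letter step above C lands on D; in Bb major, that letter is D.

D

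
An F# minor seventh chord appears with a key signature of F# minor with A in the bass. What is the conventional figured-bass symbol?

A is the third of F# minor seventh, so the chord is in first inversion.
A seventh chord in first inversion is figured 6/5/3, conventionally abbreviated 6/5.

6/5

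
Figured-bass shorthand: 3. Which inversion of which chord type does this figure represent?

3 is shorthand for 5/3.
Intervals of 5/3 above the bass form a triad; the bass is the root, so this is root position.

triad, root position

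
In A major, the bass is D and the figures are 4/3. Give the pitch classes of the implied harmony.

The written figures 4/3 are shorthand for 6/4/3: the 6 is implied.
A third above D in this key is F#.
A fourth above D in this key is G#.
A sixth above D in this key is B.
Together with the bass D, this spells G# half-diminished seventh in second inversion.

D, F#, G#, B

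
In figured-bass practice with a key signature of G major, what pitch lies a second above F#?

G

Counting 1 letter step above F# lands on G; in G major, that letter is G.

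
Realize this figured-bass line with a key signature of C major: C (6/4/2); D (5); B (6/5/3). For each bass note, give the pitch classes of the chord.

C, D, F, A | D, F, A | B, D, F, G

C (6/4/2): C, D, F, A.
D (5/3): D, F, A.
B (6/5/3): B, D, F, G.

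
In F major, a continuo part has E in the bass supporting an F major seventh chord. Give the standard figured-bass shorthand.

4/2

E is the seventh of F major seventh, so the chord is in third inversion.
A seventh chord in third inversion is figured 6/4/2, conventionally abbreviated 4/2.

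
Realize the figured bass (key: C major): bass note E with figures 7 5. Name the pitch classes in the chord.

The written figures 7 5 are shorthand for 7/5/3: the 3 is implied.
A third above E in this key is G.
A fifth above E in this key is B.
A seventh above E in this key is D.
Together with the bass E, this spells E minor seventh in root position.

E, G, B, D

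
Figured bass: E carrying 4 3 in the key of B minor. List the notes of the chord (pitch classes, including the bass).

E, G, A, C#

The written figures 4 3 are shorthand for 6/4/3: the 6 is implied.
A third above E in this key is G.
A fourth above E in this key is A.
A sixth above E in this key is C#.
Together with the bass E, this spells A dominant seventh in second inversion.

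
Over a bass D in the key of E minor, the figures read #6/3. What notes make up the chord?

A third above D in this key is F#.
A sixth above D in this key is B, raised to B# by the sharp.

D, F#, B#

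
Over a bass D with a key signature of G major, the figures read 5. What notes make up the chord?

The written figures 5 are shorthand for 5/3: the 3 is implied.
A third above D in this key is F#.
A fifth above D in this key is A.
Together with the bass D, this spells D major in root position.

D, F#, A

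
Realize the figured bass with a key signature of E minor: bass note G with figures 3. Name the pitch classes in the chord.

G, B, D

The written figures 3 are shorthand for 5/3: the 5 is implied.
A third above G in this key is B.
A fifth above G in this key is D.
Together with the bass G, this spells G major in root position.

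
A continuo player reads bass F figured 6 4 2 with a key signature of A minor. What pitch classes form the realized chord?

A second above F in this key is G.
A fourth above F in this key is B.
A sixth above F in this key is D.
Together with the bass F, this spells G dominant seventh in third inversion.

F, G, B, D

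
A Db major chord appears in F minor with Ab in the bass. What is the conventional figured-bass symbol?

Ab is the fifth of Db major, so the chord is in second inversion.
A triad in second inversion is figured 6/4, conventionally abbreviated 6/4.

6/4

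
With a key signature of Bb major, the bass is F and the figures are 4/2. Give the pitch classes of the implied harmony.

The written figures 4/2 are shorthand for 6/4/2: the 6 is implied.
A second above F in this key is G.
A fourth above F in this key is Bb.
A sixth above F in this key is D.
Together with the bass F, this spells G minor seventh in third inversion.

F, G, Bb, D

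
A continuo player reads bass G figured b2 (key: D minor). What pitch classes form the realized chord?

The written figures b2 are shorthand for 6/4/2: the 6/4 are implied.
A second above G in this key is A, lowered to Ab by the flat.
A fourth above G in this key is C.
A sixth above G in this key is E.
Together with the bass G, this spells Ab augmented major seventh in third inversion.

G, Ab, C, E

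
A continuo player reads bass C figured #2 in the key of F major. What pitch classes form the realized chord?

The written figures #2 are shorthand for 6/4/2: the 6/4 are implied.
A second above C in this key is D, raised to D# by the sharp.
A fourth above C in this key is F.
A sixth above C in this key is A.

C, D#, F, A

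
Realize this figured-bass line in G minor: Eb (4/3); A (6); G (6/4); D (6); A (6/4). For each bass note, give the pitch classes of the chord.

Eb (6/4/3): Eb, G, A, C.
A (6/3): A, C, F.
G (6/4): G, C, Eb.
D (6/3): D, F, Bb.
A (6/4): A, D, F.

Eb, G, A, C | A, C, F | G, C, Eb | D, F, Bb | A, D, F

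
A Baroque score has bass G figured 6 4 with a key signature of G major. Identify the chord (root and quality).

The figures 6 4 indicate a triad in second inversion.
In second inversion the root lies a fourth above the bass: a fourth above G in G major is C.
The chord tones are G, C, E, giving C major.

C major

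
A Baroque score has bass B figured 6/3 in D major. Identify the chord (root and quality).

G major

The figures 6/3 indicate a triad in first inversion.
In first inversion the root lies a sixth above the bass: a sixth above B in D major is G.
The chord tones are B, D, G, giving G major.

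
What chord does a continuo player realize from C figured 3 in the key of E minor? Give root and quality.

C major

The figures 3 indicate a triad in root position.
In root position the bass is the root, so the root is C.
The chord tones are C, E, G, giving C major.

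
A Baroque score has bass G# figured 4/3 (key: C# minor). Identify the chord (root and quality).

C# minor seventh

The figures 4/3 indicate a seventh chord in second inversion.
In second inversion the root lies a fourth above the bass: a fourth above G# in C# minor is C#.
The chord tones are G#, B, C#, E, giving C# minor seventh.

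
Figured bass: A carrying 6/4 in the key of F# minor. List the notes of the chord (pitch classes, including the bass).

A fourth above A in this key is D.
A sixth above A in this key is F#.
Together with the bass A, this spells D major in second inversion.

A, D, F#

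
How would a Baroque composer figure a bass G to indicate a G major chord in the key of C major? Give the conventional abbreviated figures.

no figures

G is the root of G major, so the chord is in root position.
A triad in root position is figured 5/3, conventionally abbreviated (no figures — root-position triad).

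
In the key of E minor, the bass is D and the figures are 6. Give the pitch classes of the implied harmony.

D, F#, B

The written figures 6 are shorthand for 6/3: the 3 is implied.
A third above D in this key is F#.
A sixth above D in this key is B.
Together with the bass D, this spells B minor in first inversion.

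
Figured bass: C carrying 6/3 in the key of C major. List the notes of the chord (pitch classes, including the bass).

C, E, A

A third above C in this key is E.
A sixth above C in this key is A.
Together with the bass C, this spells A minor in first inversion.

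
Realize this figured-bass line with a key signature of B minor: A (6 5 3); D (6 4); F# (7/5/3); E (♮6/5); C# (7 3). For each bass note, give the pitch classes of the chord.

A, C#, E, F# | D, G, B | F#, A, C#, E | E, G, B, C | C#, E, G, B

A (6/5/3): A, C#, E, F#.
D (6/4): D, G, B.
F# (7/5/3): F#, A, C#, E.
E (♮6/5/3): E, G, B, C.
C# (7/5/3): C#, E, G, B.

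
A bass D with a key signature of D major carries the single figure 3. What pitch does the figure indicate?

Counting 2 letter steps above D lands on F; in D major, that letter is F#.

F#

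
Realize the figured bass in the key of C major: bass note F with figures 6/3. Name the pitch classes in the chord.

A third above F in this key is A.
A sixth above F in this key is D.
Together with the bass F, this spells D minor in first inversion.

F, A, D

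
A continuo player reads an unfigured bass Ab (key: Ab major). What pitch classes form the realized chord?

Ab, C, Eb

An unfigured bass implies 5/3.
A third above Ab in this key is C.
A fifth above Ab in this key is Eb.
Together with the bass Ab, this spells Ab major in root position.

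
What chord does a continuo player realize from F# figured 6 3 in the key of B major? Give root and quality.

The figures 6 3 indicate a triad in first inversion.
In first inversion the root lies a sixth above the bass: a sixth above F# in B major is D#.
The chord tones are F#, A#, D#, giving D# minor.

D# minor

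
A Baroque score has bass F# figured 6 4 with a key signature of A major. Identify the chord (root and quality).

B minor

The figures 6 4 indicate a triad in second inversion.
In second inversion the root lies a fourth above the bass: a fourth above F# in A major is B.
The chord tones are F#, B, D, giving B minor.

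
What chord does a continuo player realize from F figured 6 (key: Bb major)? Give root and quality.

D minor

The figures 6 indicate a triad in first inversion.
In first inversion the root lies a sixth above the bass: a sixth above F in Bb major is D.
The chord tones are F, A, D, giving D minor.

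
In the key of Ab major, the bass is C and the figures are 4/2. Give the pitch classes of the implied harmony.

The written figures 4/2 are shorthand for 6/4/2: the 6 is implied.
A second above C in this key is Db.
A fourth above C in this key is F.
A sixth above C in this key is Ab.
Together with the bass C, this spells Db major seventh in third inversion.

C, Db, F, Ab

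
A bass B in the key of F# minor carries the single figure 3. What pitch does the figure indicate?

Counting 2 letter steps above B lands on D; in F# minor, that letter is D.

D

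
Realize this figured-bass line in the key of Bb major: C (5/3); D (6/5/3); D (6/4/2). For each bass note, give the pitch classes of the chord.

C, Eb, G | D, F, A, Bb | D, Eb, G, Bb

C (5/3): C, Eb, G.
D (6/5/3): D, F, A, Bb.
D (6/4/2): D, Eb, G, Bb.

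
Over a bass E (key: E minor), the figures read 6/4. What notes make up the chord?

E, A, C

A fourth above E in this key is A.
A sixth above E in this key is C.
Together with the bass E, this spells A minor in second inversion.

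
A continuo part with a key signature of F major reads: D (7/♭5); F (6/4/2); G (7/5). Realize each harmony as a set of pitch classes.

D (7/b5/3): D, F, Ab, C.
F (6/4/2): F, G, Bb, D.
G (7/5/3): G, Bb, D, F.

D, F, Ab, C | F, G, Bb, D | G, Bb, D, F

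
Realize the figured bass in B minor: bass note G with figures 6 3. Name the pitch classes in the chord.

G, B, E

A third above G in this key is B.
A sixth above G in this key is E.
Together with the bass G, this spells E minor in first inversion.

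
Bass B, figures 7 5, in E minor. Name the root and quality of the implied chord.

B minor seventh

The figures 7 5 indicate a seventh chord in root position.
In root position the bass is the root, so the root is B.
The chord tones are B, D, F#, A, giving B minor seventh.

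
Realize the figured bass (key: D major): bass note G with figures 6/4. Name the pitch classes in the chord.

A fourth above G in this key is C#.
A sixth above G in this key is E.
Together with the bass G, this spells C# diminished in second inversion.

G, C#, E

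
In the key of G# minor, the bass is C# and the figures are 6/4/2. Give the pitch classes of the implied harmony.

A second above C# in this key is D#.
A fourth above C# in this key is F#.
A sixth above C# in this key is A#.
Together with the bass C#, this spells D# minor seventh in third inversion.

C#, D#, F#, A#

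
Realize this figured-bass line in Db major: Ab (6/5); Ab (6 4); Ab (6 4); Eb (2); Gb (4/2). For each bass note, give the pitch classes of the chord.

Ab (6/5/3): Ab, C, Eb, F.
Ab (6/4): Ab, Db, F.
Ab (6/4): Ab, Db, F.
Eb (6/4/2): Eb, F, Ab, C.
Gb (6/4/2): Gb, Ab, C, Eb.

Ab, C, Eb, F | Ab, Db, F | Ab, Db, F | Eb, F, Ab, C | Gb, Ab, C, Eb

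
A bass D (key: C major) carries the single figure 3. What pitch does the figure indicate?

F

Counting 2 letter steps above D lands on F; in C major, that letter is F.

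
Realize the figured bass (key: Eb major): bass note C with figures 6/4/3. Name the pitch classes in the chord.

C, Eb, F, Ab

A third above C in this key is Eb.
A fourth above C in this key is F.
A sixth above C in this key is Ab.
Together with the bass C, this spells F minor seventh in second inversion.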